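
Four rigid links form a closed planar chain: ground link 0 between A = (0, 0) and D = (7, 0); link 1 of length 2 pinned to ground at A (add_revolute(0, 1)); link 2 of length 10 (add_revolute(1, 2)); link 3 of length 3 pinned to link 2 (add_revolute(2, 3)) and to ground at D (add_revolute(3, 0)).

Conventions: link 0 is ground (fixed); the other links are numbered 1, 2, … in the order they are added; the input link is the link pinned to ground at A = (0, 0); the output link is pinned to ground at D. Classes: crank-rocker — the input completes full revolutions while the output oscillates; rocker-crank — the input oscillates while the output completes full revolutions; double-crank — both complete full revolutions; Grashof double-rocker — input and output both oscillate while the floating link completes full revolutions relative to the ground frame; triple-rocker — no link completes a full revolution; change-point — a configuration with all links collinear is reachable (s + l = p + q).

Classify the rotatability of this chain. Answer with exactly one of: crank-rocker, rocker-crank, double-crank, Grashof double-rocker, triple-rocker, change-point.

lengths: ground=7, input=2, coupler=10, output=3
sorted: s=2 (shortest), l=10 (longest), p+q=10
s + l = 12 vs p + q = 10
s + l > p + q → non-Grashof → no link fully rotates → triple-rocker

triple-rocker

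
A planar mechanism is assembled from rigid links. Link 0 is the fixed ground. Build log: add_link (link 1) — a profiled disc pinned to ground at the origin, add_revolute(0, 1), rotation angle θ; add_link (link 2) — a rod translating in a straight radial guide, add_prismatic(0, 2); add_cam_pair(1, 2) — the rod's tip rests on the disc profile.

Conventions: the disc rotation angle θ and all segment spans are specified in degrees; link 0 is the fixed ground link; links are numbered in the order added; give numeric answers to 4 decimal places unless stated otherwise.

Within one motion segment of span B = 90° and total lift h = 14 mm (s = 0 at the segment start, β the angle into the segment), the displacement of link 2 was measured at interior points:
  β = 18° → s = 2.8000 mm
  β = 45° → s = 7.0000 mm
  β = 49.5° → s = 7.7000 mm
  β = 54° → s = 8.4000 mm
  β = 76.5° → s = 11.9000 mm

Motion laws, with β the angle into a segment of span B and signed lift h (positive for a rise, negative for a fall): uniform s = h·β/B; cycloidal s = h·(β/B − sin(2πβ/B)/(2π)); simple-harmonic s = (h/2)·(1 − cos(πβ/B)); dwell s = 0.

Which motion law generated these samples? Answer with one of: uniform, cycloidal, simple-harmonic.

candidates at β/B = r: uniform s = h·r (linear in β); cycloidal s = h·(r − sin(2πr)/(2π)); simple-harmonic s = (h/2)(1 − cos(πr))
β=18°: printed 2.8000 | uniform 2.8000, cycloidal 0.6809, simple-harmonic 1.3369
β=45°: printed 7.0000 | uniform 7.0000, cycloidal 7.0000, simple-harmonic 7.0000
β=49.5°: printed 7.7000 | uniform 7.7000, cycloidal 8.3885, simple-harmonic 8.0950
β=54°: printed 8.4000 | uniform 8.4000, cycloidal 9.7097, simple-harmonic 9.1631
β=76.5°: printed 11.9000 | uniform 11.9000, cycloidal 13.7026, simple-harmonic 13.2370
only one law matches every sample → uniform

uniform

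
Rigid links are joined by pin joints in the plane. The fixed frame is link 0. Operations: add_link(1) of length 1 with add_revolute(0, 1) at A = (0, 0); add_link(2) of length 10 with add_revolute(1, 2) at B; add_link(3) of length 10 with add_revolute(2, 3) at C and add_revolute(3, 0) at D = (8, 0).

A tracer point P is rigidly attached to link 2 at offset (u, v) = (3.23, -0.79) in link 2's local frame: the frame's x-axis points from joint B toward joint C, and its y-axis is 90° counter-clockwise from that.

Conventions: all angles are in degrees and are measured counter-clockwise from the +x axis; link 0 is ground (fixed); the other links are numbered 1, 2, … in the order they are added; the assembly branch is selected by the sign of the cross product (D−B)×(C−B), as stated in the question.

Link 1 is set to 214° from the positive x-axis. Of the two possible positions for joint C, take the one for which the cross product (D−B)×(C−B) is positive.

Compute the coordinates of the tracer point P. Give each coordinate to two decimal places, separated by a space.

A=(0,0), D=(8.00,0)
B = A + 1.00·(cos214°, sin214°) = (-0.8290, -0.5592)
|BD| = 8.8467
circle(B,10.00) ∩ circle(D,10.00): a=4.4234, h=8.9685
  candidates: C₊=(3.0186,8.6710) cross=79.342; C₋=(4.1524,-9.2302) cross=-79.342
  branch + wants cross > 0 → take C=(3.0186,8.6710) (cross=79.342)
ex = (C−B)/|BC| = (0.3848,0.9230); ey = (-0.9230,0.3848)
P = B + 3.23·ex + -0.79·ey = (1.1429,2.1182)

1.14 2.12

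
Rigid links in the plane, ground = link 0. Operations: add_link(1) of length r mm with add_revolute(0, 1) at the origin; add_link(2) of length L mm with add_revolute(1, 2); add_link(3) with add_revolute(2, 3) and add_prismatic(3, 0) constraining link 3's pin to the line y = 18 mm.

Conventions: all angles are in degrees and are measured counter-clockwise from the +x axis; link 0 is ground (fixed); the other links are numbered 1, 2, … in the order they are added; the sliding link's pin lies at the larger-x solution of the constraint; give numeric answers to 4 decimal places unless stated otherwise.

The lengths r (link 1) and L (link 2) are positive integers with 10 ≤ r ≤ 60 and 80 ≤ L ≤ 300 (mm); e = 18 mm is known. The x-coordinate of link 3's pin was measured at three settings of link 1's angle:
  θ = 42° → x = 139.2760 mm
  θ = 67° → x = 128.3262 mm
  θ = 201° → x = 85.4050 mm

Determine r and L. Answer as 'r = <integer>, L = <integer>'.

constraint per measurement: (x − r cos θ)² + (r sin θ − e)² = L²
subtracting the θ₁ and θ₂ equations cancels the r² and L² terms:
r = (x₁² − x₂²) / (2[(x₁cos θ₁ + e sin θ₁) − (x₂cos θ₂ + e sin θ₂)]) = 30.0000 → r = 30
L² = (x₁ − r cos θ₁)² + (r sin θ₁ − e)² = 13689.0088 → L = 117.0000 → L = 117
check at θ₃=201°: x = 85.4050 (printed 85.4050) ✓

r = 30, L = 117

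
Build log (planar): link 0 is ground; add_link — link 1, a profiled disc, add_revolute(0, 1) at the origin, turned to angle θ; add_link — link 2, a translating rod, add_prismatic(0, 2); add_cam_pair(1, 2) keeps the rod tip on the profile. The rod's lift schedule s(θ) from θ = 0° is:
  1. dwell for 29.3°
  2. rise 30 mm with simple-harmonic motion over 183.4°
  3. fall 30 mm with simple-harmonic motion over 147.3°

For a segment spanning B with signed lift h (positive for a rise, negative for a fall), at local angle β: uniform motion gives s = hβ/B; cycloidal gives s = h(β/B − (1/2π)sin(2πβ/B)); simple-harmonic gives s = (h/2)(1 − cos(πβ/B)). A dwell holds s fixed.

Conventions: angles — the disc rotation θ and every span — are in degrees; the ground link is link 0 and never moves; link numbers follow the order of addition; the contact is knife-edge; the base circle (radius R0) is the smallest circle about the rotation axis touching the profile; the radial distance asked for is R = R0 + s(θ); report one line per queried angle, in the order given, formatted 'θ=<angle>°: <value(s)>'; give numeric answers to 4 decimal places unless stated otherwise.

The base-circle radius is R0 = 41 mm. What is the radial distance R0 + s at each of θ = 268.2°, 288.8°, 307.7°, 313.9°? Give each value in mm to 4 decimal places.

seg 1 [0°–29.3°] dwell: s stays 0.0000
seg 2 [29.3°–212.7°] simple-harmonic, h=30: full span → s += 30 → s = 30.0000
seg 3 [212.7°–360°] simple-harmonic, h=-30: θ=268.2° here. β=55.5, B=147.3. -30/2·(1 − cos(π·0.3768)) = -9.3374 → s = 20.6626
seg 3 [212.7°–360°] simple-harmonic, h=-30: θ=288.8° here. β=76.1, B=147.3. -30/2·(1 − cos(π·0.5166)) = -15.7834 → s = 14.2166
seg 3 [212.7°–360°] simple-harmonic, h=-30: θ=307.7° here. β=95, B=147.3. -30/2·(1 − cos(π·0.6449)) = -21.5966 → s = 8.4034
seg 3 [212.7°–360°] simple-harmonic, h=-30: θ=313.9° here. β=101.2, B=147.3. -30/2·(1 − cos(π·0.6870)) = -23.3153 → s = 6.6847
θ=268.2°: R = R0 + s = 41 + 20.6626 = 61.6626
θ=288.8°: R = R0 + s = 41 + 14.2166 = 55.2166
θ=307.7°: R = R0 + s = 41 + 8.4034 = 49.4034
θ=313.9°: R = R0 + s = 41 + 6.6847 = 47.6847

θ=268.2°: 61.6626
θ=288.8°: 55.2166
θ=307.7°: 49.4034
θ=313.9°: 47.6847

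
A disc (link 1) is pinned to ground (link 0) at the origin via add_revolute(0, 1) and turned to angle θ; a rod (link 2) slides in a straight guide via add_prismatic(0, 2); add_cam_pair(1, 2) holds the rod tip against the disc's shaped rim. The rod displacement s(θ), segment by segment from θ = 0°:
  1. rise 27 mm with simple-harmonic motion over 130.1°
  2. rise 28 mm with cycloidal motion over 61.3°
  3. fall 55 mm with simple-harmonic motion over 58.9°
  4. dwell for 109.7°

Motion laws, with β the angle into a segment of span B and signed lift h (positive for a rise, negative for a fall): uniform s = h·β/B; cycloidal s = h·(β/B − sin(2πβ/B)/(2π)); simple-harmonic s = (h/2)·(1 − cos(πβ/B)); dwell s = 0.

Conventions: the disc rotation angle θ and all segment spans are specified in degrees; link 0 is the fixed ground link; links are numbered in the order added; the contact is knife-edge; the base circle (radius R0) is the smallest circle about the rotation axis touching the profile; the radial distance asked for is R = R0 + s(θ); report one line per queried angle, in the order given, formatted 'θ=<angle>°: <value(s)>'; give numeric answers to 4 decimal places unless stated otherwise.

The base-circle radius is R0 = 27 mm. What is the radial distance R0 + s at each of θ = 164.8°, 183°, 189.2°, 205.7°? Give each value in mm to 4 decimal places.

segment 1 (0° to 130.1°, simple-harmonic, h = 27) is passed completely: s = 0.0000 + (27) = 27.0000
θ = 164.8° falls in segment 2 (130.1° to 191.4°, cycloidal, h = 28): β = 164.8 − 130.1 = 34.7°, B = 61.3°; Δs = 28·(0.5661 − sin(2π·0.5661)/(2π)) = 17.6472; s = 27.0000 + 17.6472 = 44.6472
θ = 183° falls in segment 2 (130.1° to 191.4°, cycloidal, h = 28): β = 183 − 130.1 = 52.9°, B = 61.3°; Δs = 28·(0.8630 − sin(2π·0.8630)/(2π)) = 27.5432; s = 27.0000 + 27.5432 = 54.5432
θ = 189.2° falls in segment 2 (130.1° to 191.4°, cycloidal, h = 28): β = 189.2 − 130.1 = 59.1°, B = 61.3°; Δs = 28·(0.9641 − sin(2π·0.9641)/(2π)) = 27.9915; s = 27.0000 + 27.9915 = 54.9915
segment 2 (130.1° to 191.4°, cycloidal, h = 28) is passed completely: s = 27.0000 + (28) = 55.0000
θ = 205.7° falls in segment 3 (191.4° to 250.3°, simple-harmonic, h = -55): β = 205.7 − 191.4 = 14.3°, B = 58.9°; Δs = -55/2·(1 − cos(π·0.2428)) = -7.6188; s = 55.0000 − 7.6188 = 47.3812
θ=164.8°: R = R0 + s = 27 + 44.6472 = 71.6472
θ=183°: R = R0 + s = 27 + 54.5432 = 81.5432
θ=189.2°: R = R0 + s = 27 + 54.9915 = 81.9915
θ=205.7°: R = R0 + s = 27 + 47.3812 = 74.3812

θ=164.8°: 71.6472
θ=183°: 81.5432
θ=189.2°: 81.9915
θ=205.7°: 74.3812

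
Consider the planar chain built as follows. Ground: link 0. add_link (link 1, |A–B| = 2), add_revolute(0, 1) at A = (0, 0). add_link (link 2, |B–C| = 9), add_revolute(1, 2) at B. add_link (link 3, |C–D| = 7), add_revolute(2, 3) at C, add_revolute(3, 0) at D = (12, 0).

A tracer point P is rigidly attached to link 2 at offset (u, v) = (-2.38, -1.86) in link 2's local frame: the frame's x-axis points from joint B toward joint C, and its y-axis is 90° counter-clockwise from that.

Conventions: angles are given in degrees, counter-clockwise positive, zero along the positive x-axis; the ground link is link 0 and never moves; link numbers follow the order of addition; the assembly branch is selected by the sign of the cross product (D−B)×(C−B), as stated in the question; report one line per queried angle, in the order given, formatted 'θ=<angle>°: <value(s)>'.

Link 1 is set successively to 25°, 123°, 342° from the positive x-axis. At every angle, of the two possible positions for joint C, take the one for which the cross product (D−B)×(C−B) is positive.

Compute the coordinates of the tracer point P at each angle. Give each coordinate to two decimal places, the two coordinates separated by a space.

A=(0,0), D=(12.00,0)
θ=25°: B = A + 2.00·(cos25°, sin25°) = (1.8126, 0.8452)
θ=25°: |BD| = 10.2224
θ=25°: circle(B,9.00) ∩ circle(D,7.00): a=6.6764, h=6.0354
θ=25°:   candidates: C₊=(8.9652,6.3079) cross=61.696; C₋=(7.9671,-5.7215) cross=-61.696
θ=25°:   branch + wants cross > 0 → take C=(8.9652,6.3079) (cross=61.696)
θ=25°: ex = (C−B)/|BC| = (0.7947,0.6070); ey = (-0.6070,0.7947)
θ=25°: P = B + -2.38·ex + -1.86·ey = (1.0501,-2.0775)
θ=123°: B = A + 2.00·(cos123°, sin123°) = (-1.0893, 1.6773)
θ=123°: |BD| = 13.1963
θ=123°: circle(B,9.00) ∩ circle(D,7.00): a=7.8106, h=4.4715
θ=123°:   candidates: C₊=(7.2263,5.1198) cross=59.007; C₋=(6.0896,-3.7507) cross=-59.007
θ=123°:   branch + wants cross > 0 → take C=(7.2263,5.1198) (cross=59.007)
θ=123°: ex = (C−B)/|BC| = (0.9240,0.3825); ey = (-0.3825,0.9240)
θ=123°: P = B + -2.38·ex + -1.86·ey = (-2.5769,-0.9516)
θ=342°: B = A + 2.00·(cos342°, sin342°) = (1.9021, -0.6180)
θ=342°: |BD| = 10.1168
θ=342°: circle(B,9.00) ∩ circle(D,7.00): a=6.6399, h=6.0755
θ=342°:   candidates: C₊=(8.1585,5.8517) cross=61.464; C₋=(8.9008,-6.2765) cross=-61.464
θ=342°:   branch + wants cross > 0 → take C=(8.1585,5.8517) (cross=61.464)
θ=342°: ex = (C−B)/|BC| = (0.6952,0.7189); ey = (-0.7189,0.6952)
θ=342°: P = B + -2.38·ex + -1.86·ey = (1.5847,-3.6219)

θ=25°: 1.05 -2.08
θ=123°: -2.58 -0.95
θ=342°: 1.58 -3.62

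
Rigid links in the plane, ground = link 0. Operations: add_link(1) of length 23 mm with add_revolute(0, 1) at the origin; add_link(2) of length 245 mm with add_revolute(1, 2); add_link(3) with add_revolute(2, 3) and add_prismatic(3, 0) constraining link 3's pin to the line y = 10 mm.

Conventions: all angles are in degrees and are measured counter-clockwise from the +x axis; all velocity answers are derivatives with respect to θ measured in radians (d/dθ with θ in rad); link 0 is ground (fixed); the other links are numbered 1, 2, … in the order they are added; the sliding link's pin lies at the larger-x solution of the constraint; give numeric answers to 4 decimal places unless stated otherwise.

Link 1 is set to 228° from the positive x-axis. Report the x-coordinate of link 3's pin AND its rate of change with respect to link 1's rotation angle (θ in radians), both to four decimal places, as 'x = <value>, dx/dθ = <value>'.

geometry: r = 23 mm, L = 245 mm, e = 10 mm
crank pin P = (r cos θ, r sin θ) = (-15.390004, -17.092331)
h = r sin θ − e = -17.092331 − 10 = -27.092331
x = r cos θ + √(L² − h²) = -15.390004 + 243.497445 = 228.107441
dx/dθ = −r sin θ − h·r cos θ/√(L² − h²) (θ in radians; h = -27.092331) = 15.379988

x = 228.1074, dx/dθ = 15.3800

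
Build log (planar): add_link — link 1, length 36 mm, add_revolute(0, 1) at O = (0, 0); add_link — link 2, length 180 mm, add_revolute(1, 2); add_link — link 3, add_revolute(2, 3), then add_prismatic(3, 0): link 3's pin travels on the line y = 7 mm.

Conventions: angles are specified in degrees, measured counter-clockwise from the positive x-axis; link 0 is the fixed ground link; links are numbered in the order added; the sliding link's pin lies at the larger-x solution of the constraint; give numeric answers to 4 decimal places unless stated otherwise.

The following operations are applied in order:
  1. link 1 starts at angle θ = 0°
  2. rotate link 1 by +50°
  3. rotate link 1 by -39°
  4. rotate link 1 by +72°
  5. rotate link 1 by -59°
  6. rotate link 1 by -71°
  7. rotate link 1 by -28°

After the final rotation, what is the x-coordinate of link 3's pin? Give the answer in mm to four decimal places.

geometry: r = 36 mm, L = 180 mm, e = 7 mm; θ starts at 0°
rotate link 1 by +50°: θ ← 0° +50° = 50°
rotate link 1 by -39°: θ ← 50° -39° = 11°
rotate link 1 by +72°: θ ← 11° +72° = 83°
rotate link 1 by -59°: θ ← 83° -59° = 24°
rotate link 1 by -71°: θ ← 24° -71° = -47°
rotate link 1 by -28°: θ ← -47° -28° = -75°
crank pin P = (r cos θ, r sin θ) = (9.317486, -34.773330)
h = r sin θ − e = -34.773330 − 7 = -41.773330
x = r cos θ + √(L² − h²) = 9.317486 + 175.085662 = 184.403147

184.4031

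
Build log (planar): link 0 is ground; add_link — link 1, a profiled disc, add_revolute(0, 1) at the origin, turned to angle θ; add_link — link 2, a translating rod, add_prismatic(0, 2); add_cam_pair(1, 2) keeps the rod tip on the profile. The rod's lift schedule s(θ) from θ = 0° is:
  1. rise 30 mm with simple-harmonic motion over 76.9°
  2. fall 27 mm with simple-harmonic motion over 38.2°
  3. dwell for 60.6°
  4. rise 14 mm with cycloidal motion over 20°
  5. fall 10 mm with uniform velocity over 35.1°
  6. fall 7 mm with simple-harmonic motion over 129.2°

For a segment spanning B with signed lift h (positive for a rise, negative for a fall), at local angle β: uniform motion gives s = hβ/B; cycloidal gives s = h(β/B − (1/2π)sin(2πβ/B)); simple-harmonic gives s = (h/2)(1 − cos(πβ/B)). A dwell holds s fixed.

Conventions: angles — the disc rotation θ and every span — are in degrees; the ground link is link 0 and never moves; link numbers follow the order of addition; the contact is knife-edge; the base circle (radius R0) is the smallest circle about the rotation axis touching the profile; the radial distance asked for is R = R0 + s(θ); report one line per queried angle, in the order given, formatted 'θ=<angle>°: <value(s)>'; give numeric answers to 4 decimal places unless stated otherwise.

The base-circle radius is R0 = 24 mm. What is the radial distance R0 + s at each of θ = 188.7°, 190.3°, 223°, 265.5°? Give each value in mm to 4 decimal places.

seg 1 [0°–76.9°] simple-harmonic, h=30: full span → s += 30 → s = 30.0000
seg 2 [76.9°–115.1°] simple-harmonic, h=-27: full span → s += -27 → s = 3.0000
seg 3 [115.1°–175.7°] dwell: s stays 3.0000
seg 4 [175.7°–195.7°] cycloidal, h=14: θ=188.7° here. β=13, B=20. 14·(0.6500 − sin(2π·0.6500)/(2π)) = 10.9026 → s = 13.9026
seg 4 [175.7°–195.7°] cycloidal, h=14: θ=190.3° here. β=14.6, B=20. 14·(0.7300 − sin(2π·0.7300)/(2π)) = 12.4306 → s = 15.4306
seg 4 [175.7°–195.7°] cycloidal, h=14: full span → s += 14 → s = 17.0000
seg 5 [195.7°–230.8°] uniform, h=-10: θ=223° here. β=27.3, B=35.1. -10·27.3/35.1 = -7.7778 → s = 9.2222
seg 5 [195.7°–230.8°] uniform, h=-10: full span → s += -10 → s = 7.0000
seg 6 [230.8°–360°] simple-harmonic, h=-7: θ=265.5° here. β=34.7, B=129.2. -7/2·(1 − cos(π·0.2686)) = -1.1737 → s = 5.8263
θ=188.7°: R = R0 + s = 24 + 13.9026 = 37.9026
θ=190.3°: R = R0 + s = 24 + 15.4306 = 39.4306
θ=223°: R = R0 + s = 24 + 9.2222 = 33.2222
θ=265.5°: R = R0 + s = 24 + 5.8263 = 29.8263

θ=188.7°: 37.9026
θ=190.3°: 39.4306
θ=223°: 33.2222
θ=265.5°: 29.8263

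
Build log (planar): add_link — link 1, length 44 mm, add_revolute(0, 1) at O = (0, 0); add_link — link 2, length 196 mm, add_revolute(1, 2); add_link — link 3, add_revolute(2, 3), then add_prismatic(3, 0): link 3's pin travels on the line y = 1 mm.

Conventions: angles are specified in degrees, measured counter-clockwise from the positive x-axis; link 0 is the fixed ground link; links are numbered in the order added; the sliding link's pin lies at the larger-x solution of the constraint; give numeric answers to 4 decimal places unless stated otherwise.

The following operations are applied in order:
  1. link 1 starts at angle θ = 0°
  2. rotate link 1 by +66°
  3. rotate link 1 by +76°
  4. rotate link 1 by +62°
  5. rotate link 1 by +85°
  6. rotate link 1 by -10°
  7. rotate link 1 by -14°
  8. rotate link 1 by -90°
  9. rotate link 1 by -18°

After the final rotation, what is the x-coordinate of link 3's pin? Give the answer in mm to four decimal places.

geometry: r = 44 mm, L = 196 mm, e = 1 mm; θ starts at 0°
rotate link 1 by +66°: θ ← 0° +66° = 66°
rotate link 1 by +76°: θ ← 66° +76° = 142°
rotate link 1 by +62°: θ ← 142° +62° = 204°
rotate link 1 by +85°: θ ← 204° +85° = 289°
rotate link 1 by -10°: θ ← 289° -10° = 279°
rotate link 1 by -14°: θ ← 279° -14° = 265°
rotate link 1 by -90°: θ ← 265° -90° = 175°
rotate link 1 by -18°: θ ← 175° -18° = 157°
crank pin P = (r cos θ, r sin θ) = (-40.502214, 17.192170)
h = r sin θ − e = 17.192170 − 1 = 16.192170
x = r cos θ + √(L² − h²) = -40.502214 + 195.330012 = 154.827799

154.8278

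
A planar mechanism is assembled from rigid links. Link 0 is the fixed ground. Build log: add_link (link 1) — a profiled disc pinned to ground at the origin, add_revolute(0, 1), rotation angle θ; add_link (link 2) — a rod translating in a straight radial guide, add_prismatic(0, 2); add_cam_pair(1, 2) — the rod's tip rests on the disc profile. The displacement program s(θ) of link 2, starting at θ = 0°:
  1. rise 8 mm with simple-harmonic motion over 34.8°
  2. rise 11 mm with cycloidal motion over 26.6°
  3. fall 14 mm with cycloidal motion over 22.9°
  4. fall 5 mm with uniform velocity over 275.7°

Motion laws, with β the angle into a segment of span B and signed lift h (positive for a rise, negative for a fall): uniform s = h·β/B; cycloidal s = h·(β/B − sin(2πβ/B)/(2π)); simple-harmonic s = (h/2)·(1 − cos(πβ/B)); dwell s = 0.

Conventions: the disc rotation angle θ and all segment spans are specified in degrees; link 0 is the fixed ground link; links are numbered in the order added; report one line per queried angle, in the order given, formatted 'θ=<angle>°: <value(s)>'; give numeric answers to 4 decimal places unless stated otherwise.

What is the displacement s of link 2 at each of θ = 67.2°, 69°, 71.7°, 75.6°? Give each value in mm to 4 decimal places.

seg 1 [0°–34.8°] simple-harmonic, h=8: full span → s += 8 → s = 8.0000
seg 2 [34.8°–61.4°] cycloidal, h=11: full span → s += 11 → s = 19.0000
seg 3 [61.4°–84.3°] cycloidal, h=-14: θ=67.2° here. β=5.8, B=22.9. -14·(0.2533 − sin(2π·0.2533)/(2π)) = -1.3182 → s = 17.6818
seg 3 [61.4°–84.3°] cycloidal, h=-14: θ=69° here. β=7.6, B=22.9. -14·(0.3319 − sin(2π·0.3319)/(2π)) = -2.7065 → s = 16.2935
seg 3 [61.4°–84.3°] cycloidal, h=-14: θ=71.7° here. β=10.3, B=22.9. -14·(0.4498 − sin(2π·0.4498)/(2π)) = -5.6055 → s = 13.3945
seg 3 [61.4°–84.3°] cycloidal, h=-14: θ=75.6° here. β=14.2, B=22.9. -14·(0.6201 − sin(2π·0.6201)/(2π)) = -10.2074 → s = 8.7926

θ=67.2°: 17.6818
θ=69°: 16.2935
θ=71.7°: 13.3945
θ=75.6°: 8.7926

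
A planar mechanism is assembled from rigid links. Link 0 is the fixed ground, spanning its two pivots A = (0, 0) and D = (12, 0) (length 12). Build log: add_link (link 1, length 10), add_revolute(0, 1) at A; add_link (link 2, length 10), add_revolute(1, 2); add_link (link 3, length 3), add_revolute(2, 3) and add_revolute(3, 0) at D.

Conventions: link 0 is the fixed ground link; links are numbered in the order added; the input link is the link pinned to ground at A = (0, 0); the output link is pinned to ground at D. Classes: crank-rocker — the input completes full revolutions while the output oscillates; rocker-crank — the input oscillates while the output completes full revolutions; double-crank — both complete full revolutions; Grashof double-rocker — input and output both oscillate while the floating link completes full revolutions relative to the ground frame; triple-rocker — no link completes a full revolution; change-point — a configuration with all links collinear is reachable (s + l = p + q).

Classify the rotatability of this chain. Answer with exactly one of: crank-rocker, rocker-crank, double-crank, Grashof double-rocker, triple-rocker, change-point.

lengths: ground=12, input=10, coupler=10, output=3
sorted: s=3 (shortest), l=12 (longest), p+q=20
s + l = 15 vs p + q = 20
s + l < p + q (Grashof) with shortest = output link → rocker-crank

rocker-crank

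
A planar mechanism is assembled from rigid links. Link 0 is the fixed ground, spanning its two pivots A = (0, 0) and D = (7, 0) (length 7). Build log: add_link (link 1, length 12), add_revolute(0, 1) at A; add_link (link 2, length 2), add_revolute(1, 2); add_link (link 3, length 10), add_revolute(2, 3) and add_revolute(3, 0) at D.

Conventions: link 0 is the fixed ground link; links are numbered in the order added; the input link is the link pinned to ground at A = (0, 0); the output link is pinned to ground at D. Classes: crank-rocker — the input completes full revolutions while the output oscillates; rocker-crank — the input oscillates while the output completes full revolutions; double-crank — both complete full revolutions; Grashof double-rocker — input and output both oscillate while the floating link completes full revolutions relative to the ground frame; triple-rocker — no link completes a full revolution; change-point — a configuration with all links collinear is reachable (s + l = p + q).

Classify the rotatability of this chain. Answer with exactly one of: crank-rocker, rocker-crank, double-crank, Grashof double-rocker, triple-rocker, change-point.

lengths: ground=7, input=12, coupler=2, output=10
sorted: s=2 (shortest), l=12 (longest), p+q=17
s + l = 14 vs p + q = 17
s + l < p + q (Grashof) with shortest = coupler link → Grashof double-rocker

Grashof double-rocker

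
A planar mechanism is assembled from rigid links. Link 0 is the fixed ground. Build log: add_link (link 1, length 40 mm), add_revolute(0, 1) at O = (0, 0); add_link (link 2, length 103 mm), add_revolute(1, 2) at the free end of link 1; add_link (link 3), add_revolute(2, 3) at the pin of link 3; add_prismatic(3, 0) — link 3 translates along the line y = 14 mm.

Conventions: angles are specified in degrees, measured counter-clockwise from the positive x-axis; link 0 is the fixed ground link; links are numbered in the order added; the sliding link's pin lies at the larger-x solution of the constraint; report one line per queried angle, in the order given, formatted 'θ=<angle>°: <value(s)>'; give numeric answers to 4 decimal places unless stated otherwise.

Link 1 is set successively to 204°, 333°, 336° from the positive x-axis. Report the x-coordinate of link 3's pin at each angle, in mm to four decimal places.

geometry: r = 40 mm, L = 103 mm, e = 14 mm
θ=204°: crank pin P = (r cos θ, r sin θ) = (-36.541818, -16.269466)
θ=204°: h = r sin θ − e = -16.269466 − 14 = -30.269466
θ=204°: x = r cos θ + √(L² − h²) = -36.541818 + 98.451813 = 61.909995
θ=333°: crank pin P = (r cos θ, r sin θ) = (35.640261, -18.159620)
θ=333°: h = r sin θ − e = -18.159620 − 14 = -32.159620
θ=333°: x = r cos θ + √(L² − h²) = 35.640261 + 97.850697 = 133.490958
θ=336°: crank pin P = (r cos θ, r sin θ) = (36.541818, -16.269466)
θ=336°: h = r sin θ − e = -16.269466 − 14 = -30.269466
θ=336°: x = r cos θ + √(L² − h²) = 36.541818 + 98.451813 = 134.993631

θ=204°: 61.9100
θ=333°: 133.4910
θ=336°: 134.9936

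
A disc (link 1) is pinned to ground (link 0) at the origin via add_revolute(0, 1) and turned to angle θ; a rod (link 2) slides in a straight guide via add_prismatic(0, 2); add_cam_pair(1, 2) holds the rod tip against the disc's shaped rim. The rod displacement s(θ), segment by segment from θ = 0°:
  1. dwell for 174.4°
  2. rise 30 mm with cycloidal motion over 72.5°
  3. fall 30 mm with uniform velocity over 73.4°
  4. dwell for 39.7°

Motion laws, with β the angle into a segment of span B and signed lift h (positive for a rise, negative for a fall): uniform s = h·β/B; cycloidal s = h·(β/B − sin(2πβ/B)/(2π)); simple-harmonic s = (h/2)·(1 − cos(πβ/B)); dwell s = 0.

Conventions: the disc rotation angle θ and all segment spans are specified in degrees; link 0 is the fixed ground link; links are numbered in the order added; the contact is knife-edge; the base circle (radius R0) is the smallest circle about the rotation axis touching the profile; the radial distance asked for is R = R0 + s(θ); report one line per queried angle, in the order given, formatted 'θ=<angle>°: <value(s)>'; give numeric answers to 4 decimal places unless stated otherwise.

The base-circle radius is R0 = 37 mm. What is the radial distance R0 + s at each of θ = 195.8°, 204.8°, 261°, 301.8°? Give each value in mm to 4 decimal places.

segment 1 (0° to 174.4°, dwell): s unchanged at 0.0000
θ = 195.8° falls in segment 2 (174.4° to 246.9°, cycloidal, h = 30): β = 195.8 − 174.4 = 21.4°, B = 72.5°; Δs = 30·(0.2952 − sin(2π·0.2952)/(2π)) = 4.2716; s = 0.0000 + 4.2716 = 4.2716
θ = 204.8° falls in segment 2 (174.4° to 246.9°, cycloidal, h = 30): β = 204.8 − 174.4 = 30.4°, B = 72.5°; Δs = 30·(0.4193 − sin(2π·0.4193)/(2π)) = 10.2610; s = 0.0000 + 10.2610 = 10.2610
segment 2 (174.4° to 246.9°, cycloidal, h = 30) is passed completely: s = 0.0000 + (30) = 30.0000
θ = 261° falls in segment 3 (246.9° to 320.3°, uniform, h = -30): β = 261 − 246.9 = 14.1°, B = 73.4°; Δs = -30·14.1/73.4 = -5.7629; s = 30.0000 − 5.7629 = 24.2371
θ = 301.8° falls in segment 3 (246.9° to 320.3°, uniform, h = -30): β = 301.8 − 246.9 = 54.9°, B = 73.4°; Δs = -30·54.9/73.4 = -22.4387; s = 30.0000 − 22.4387 = 7.5613
θ=195.8°: R = R0 + s = 37 + 4.2716 = 41.2716
θ=204.8°: R = R0 + s = 37 + 10.2610 = 47.2610
θ=261°: R = R0 + s = 37 + 24.2371 = 61.2371
θ=301.8°: R = R0 + s = 37 + 7.5613 = 44.5613

θ=195.8°: 41.2716
θ=204.8°: 47.2610
θ=261°: 61.2371
θ=301.8°: 44.5613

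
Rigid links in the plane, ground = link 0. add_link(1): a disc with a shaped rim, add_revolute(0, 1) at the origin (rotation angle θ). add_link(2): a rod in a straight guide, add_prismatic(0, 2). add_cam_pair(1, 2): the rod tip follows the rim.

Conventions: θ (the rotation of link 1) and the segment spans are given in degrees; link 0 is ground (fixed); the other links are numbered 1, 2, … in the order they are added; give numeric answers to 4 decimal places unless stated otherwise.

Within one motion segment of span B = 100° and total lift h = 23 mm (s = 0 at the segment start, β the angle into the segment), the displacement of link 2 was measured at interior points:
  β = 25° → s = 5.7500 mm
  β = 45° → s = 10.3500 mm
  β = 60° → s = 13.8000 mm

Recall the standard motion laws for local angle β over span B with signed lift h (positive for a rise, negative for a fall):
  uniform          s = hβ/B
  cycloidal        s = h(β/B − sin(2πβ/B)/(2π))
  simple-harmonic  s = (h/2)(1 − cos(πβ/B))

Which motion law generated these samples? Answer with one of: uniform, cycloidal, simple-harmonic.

candidates at β/B = r: uniform s = h·r (linear in β); cycloidal s = h·(r − sin(2πr)/(2π)); simple-harmonic s = (h/2)(1 − cos(πr))
β=25°: printed 5.7500 | uniform 5.7500, cycloidal 2.0894, simple-harmonic 3.3683
β=45°: printed 10.3500 | uniform 10.3500, cycloidal 9.2188, simple-harmonic 9.7010
β=60°: printed 13.8000 | uniform 13.8000, cycloidal 15.9516, simple-harmonic 15.0537
only one law matches every sample → uniform

uniform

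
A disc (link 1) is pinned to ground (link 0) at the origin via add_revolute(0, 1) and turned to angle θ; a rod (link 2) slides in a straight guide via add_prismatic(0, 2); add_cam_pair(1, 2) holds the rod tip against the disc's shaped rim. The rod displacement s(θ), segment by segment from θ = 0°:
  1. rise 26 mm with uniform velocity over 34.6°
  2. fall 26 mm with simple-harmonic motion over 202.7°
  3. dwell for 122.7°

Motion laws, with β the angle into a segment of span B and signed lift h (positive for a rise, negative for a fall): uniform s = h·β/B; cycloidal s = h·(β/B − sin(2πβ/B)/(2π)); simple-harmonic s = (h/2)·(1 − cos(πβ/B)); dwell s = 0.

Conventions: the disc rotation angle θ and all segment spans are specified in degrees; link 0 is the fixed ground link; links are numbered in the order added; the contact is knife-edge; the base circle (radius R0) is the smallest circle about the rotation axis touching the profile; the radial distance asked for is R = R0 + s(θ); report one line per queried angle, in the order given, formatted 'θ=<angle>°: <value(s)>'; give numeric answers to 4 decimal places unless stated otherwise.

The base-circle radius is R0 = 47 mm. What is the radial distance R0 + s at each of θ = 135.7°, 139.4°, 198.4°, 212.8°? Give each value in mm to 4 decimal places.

segment 1 (0° to 34.6°, uniform, h = 26) is passed completely: s = 0.0000 + (26) = 26.0000
θ = 135.7° falls in segment 2 (34.6° to 237.3°, simple-harmonic, h = -26): β = 135.7 − 34.6 = 101.1°, B = 202.7°; Δs = -26/2·(1 − cos(π·0.4988)) = -12.9496; s = 26.0000 − 12.9496 = 13.0504
θ = 139.4° falls in segment 2 (34.6° to 237.3°, simple-harmonic, h = -26): β = 139.4 − 34.6 = 104.8°, B = 202.7°; Δs = -26/2·(1 − cos(π·0.5170)) = -13.6948; s = 26.0000 − 13.6948 = 12.3052
θ = 198.4° falls in segment 2 (34.6° to 237.3°, simple-harmonic, h = -26): β = 198.4 − 34.6 = 163.8°, B = 202.7°; Δs = -26/2·(1 − cos(π·0.8081)) = -23.7080; s = 26.0000 − 23.7080 = 2.2920
θ = 212.8° falls in segment 2 (34.6° to 237.3°, simple-harmonic, h = -26): β = 212.8 − 34.6 = 178.2°, B = 202.7°; Δs = -26/2·(1 − cos(π·0.8791)) = -25.0740; s = 26.0000 − 25.0740 = 0.9260
θ=135.7°: R = R0 + s = 47 + 13.0504 = 60.0504
θ=139.4°: R = R0 + s = 47 + 12.3052 = 59.3052
θ=198.4°: R = R0 + s = 47 + 2.2920 = 49.2920
θ=212.8°: R = R0 + s = 47 + 0.9260 = 47.9260

θ=135.7°: 60.0504
θ=139.4°: 59.3052
θ=198.4°: 49.2920
θ=212.8°: 47.9260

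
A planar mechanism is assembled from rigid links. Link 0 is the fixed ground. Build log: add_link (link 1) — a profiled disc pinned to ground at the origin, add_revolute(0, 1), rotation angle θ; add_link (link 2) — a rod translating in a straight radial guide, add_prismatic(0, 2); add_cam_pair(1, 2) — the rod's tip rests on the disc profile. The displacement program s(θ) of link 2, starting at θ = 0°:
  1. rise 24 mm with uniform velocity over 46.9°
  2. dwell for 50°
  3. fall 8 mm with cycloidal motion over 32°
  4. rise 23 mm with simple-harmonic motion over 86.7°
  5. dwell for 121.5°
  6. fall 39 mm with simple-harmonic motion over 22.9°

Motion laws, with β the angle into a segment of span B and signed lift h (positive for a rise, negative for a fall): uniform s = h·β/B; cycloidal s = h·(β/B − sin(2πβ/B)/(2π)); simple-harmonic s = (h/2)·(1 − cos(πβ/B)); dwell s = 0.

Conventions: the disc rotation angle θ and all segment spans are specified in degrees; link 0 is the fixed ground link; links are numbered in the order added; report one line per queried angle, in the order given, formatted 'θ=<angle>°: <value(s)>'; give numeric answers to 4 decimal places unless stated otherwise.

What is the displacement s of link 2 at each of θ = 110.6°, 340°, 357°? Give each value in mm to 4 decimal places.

seg 1 [0°–46.9°] uniform, h=24: full span → s += 24 → s = 24.0000
seg 2 [46.9°–96.9°] dwell: s stays 24.0000
seg 3 [96.9°–128.9°] cycloidal, h=-8: θ=110.6° here. β=13.7, B=32. -8·(0.4281 − sin(2π·0.4281)/(2π)) = -2.8693 → s = 21.1307
seg 3 [96.9°–128.9°] cycloidal, h=-8: full span → s += -8 → s = 16.0000
seg 4 [128.9°–215.6°] simple-harmonic, h=23: full span → s += 23 → s = 39.0000
seg 5 [215.6°–337.1°] dwell: s stays 39.0000
seg 6 [337.1°–360°] simple-harmonic, h=-39: θ=340° here. β=2.9, B=22.9. -39/2·(1 − cos(π·0.1266)) = -1.5230 → s = 37.4770
seg 6 [337.1°–360°] simple-harmonic, h=-39: θ=357° here. β=19.9, B=22.9. -39/2·(1 − cos(π·0.8690)) = -37.3717 → s = 1.6283

θ=110.6°: 21.1307
θ=340°: 37.4770
θ=357°: 1.6283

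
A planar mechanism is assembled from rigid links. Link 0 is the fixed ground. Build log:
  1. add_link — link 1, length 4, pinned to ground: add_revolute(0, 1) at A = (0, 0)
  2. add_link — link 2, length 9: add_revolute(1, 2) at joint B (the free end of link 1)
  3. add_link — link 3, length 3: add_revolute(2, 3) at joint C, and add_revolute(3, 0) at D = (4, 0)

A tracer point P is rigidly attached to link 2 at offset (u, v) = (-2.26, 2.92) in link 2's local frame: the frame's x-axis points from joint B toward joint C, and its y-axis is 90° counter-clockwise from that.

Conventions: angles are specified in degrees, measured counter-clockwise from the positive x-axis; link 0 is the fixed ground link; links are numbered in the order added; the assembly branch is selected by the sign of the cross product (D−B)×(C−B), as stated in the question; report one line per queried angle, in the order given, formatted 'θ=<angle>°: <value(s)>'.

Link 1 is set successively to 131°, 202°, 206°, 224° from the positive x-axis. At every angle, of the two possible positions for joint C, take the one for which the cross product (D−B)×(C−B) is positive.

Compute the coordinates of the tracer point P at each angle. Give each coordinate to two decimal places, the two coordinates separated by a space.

A=(0,0), D=(4.00,0)
θ=131°: B = A + 4.00·(cos131°, sin131°) = (-2.6242, 3.0188)
θ=131°: |BD| = 7.2797
θ=131°: circle(B,9.00) ∩ circle(D,3.00): a=8.5851, h=2.7011
θ=131°:   candidates: C₊=(6.3080,1.9165) cross=19.663; C₋=(4.0678,-2.9992) cross=-19.663
θ=131°:   branch + wants cross > 0 → take C=(6.3080,1.9165) (cross=19.663)
θ=131°: ex = (C−B)/|BC| = (0.9925,-0.1225); ey = (0.1225,0.9925)
θ=131°: P = B + -2.26·ex + 2.92·ey = (-4.5096,6.1937)
θ=202°: B = A + 4.00·(cos202°, sin202°) = (-3.7087, -1.4984)
θ=202°: |BD| = 7.8530
θ=202°: circle(B,9.00) ∩ circle(D,3.00): a=8.5107, h=2.9270
θ=202°:   candidates: C₊=(4.0871,2.9987) cross=22.986; C₋=(5.2041,-2.7477) cross=-22.986
θ=202°:   branch + wants cross > 0 → take C=(4.0871,2.9987) (cross=22.986)
θ=202°: ex = (C−B)/|BC| = (0.8662,0.4997); ey = (-0.4997,0.8662)
θ=202°: P = B + -2.26·ex + 2.92·ey = (-7.1254,-0.0984)
θ=206°: B = A + 4.00·(cos206°, sin206°) = (-3.5952, -1.7535)
θ=206°: |BD| = 7.7950
θ=206°: circle(B,9.00) ∩ circle(D,3.00): a=8.5158, h=2.9121
θ=206°:   candidates: C₊=(4.0473,2.9996) cross=22.700; C₋=(5.3575,-2.6753) cross=-22.700
θ=206°:   branch + wants cross > 0 → take C=(4.0473,2.9996) (cross=22.700)
θ=206°: ex = (C−B)/|BC| = (0.8492,0.5281); ey = (-0.5281,0.8492)
θ=206°: P = B + -2.26·ex + 2.92·ey = (-7.0564,-0.4675)
θ=224°: B = A + 4.00·(cos224°, sin224°) = (-2.8774, -2.7786)
θ=224°: |BD| = 7.4175
θ=224°: circle(B,9.00) ∩ circle(D,3.00): a=8.5621, h=2.7730
θ=224°:   candidates: C₊=(4.0225,2.9999) cross=20.569; C₋=(6.1001,-2.1423) cross=-20.569
θ=224°:   branch + wants cross > 0 → take C=(4.0225,2.9999) (cross=20.569)
θ=224°: ex = (C−B)/|BC| = (0.7667,0.6421); ey = (-0.6421,0.7667)
θ=224°: P = B + -2.26·ex + 2.92·ey = (-6.4848,-1.9911)

θ=131°: -4.51 6.19
θ=202°: -7.13 -0.10
θ=206°: -7.06 -0.47
θ=224°: -6.48 -1.99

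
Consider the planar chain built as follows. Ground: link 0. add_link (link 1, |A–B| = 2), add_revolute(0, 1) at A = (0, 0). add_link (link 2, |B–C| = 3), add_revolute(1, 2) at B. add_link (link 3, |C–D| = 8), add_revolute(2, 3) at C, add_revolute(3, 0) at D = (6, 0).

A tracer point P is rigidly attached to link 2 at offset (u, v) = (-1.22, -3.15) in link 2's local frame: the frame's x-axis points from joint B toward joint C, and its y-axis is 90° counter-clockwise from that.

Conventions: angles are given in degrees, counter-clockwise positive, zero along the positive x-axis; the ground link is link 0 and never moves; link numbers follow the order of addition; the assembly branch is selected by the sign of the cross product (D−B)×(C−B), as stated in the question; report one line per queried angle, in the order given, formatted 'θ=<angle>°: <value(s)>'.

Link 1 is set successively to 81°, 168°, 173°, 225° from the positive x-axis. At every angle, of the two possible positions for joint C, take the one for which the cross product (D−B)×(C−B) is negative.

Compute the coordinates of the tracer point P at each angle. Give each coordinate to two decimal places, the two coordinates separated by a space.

A=(0,0), D=(6.00,0)
θ=81°: B = A + 2.00·(cos81°, sin81°) = (0.3129, 1.9754)
θ=81°: |BD| = 6.0204
θ=81°: circle(B,3.00) ∩ circle(D,8.00): a=-1.5576, h=2.5640
θ=81°:   candidates: C₊=(-0.3172,4.9085) cross=15.436; C₋=(-1.9997,0.0644) cross=-15.436
θ=81°:   branch - wants cross < 0 → take C=(-1.9997,0.0644) (cross=-15.436)
θ=81°: ex = (C−B)/|BC| = (-0.7709,-0.6370); ey = (0.6370,-0.7709)
θ=81°: P = B + -1.22·ex + -3.15·ey = (-0.7532,5.1807)
θ=168°: B = A + 2.00·(cos168°, sin168°) = (-1.9563, 0.4158)
θ=168°: |BD| = 7.9672
θ=168°: circle(B,3.00) ∩ circle(D,8.00): a=0.5319, h=2.9525
θ=168°:   candidates: C₊=(-1.2710,3.3365) cross=23.523; C₋=(-1.5792,-2.5604) cross=-23.523
θ=168°:   branch - wants cross < 0 → take C=(-1.5792,-2.5604) (cross=-23.523)
θ=168°: ex = (C−B)/|BC| = (0.1257,-0.9921); ey = (0.9921,0.1257)
θ=168°: P = B + -1.22·ex + -3.15·ey = (-5.2347,1.2302)
θ=173°: B = A + 2.00·(cos173°, sin173°) = (-1.9851, 0.2437)
θ=173°: |BD| = 7.9888
θ=173°: circle(B,3.00) ∩ circle(D,8.00): a=0.5521, h=2.9488
θ=173°:   candidates: C₊=(-1.3433,3.1743) cross=23.557; C₋=(-1.5232,-2.7205) cross=-23.557
θ=173°:   branch - wants cross < 0 → take C=(-1.5232,-2.7205) (cross=-23.557)
θ=173°: ex = (C−B)/|BC| = (0.1540,-0.9881); ey = (0.9881,0.1540)
θ=173°: P = B + -1.22·ex + -3.15·ey = (-5.2854,0.9642)
θ=225°: B = A + 2.00·(cos225°, sin225°) = (-1.4142, -1.4142)
θ=225°: |BD| = 7.5479
θ=225°: circle(B,3.00) ∩ circle(D,8.00): a=0.1305, h=2.9972
θ=225°:   candidates: C₊=(-1.8476,1.5543) cross=22.622; C₋=(-0.7244,-4.3338) cross=-22.622
θ=225°:   branch - wants cross < 0 → take C=(-0.7244,-4.3338) (cross=-22.622)
θ=225°: ex = (C−B)/|BC| = (0.2299,-0.9732); ey = (0.9732,0.2299)
θ=225°: P = B + -1.22·ex + -3.15·ey = (-4.7603,-0.9512)

θ=81°: -0.75 5.18
θ=168°: -5.23 1.23
θ=173°: -5.29 0.96
θ=225°: -4.76 -0.95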